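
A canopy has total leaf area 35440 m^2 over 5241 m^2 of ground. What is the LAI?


LAI = 35440 / 5241 = 6.7621 ≈ 6.76

6.76


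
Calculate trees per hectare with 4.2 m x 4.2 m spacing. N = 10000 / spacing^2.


N = 10000 / 4.2^2 = 10000 / 17.64 = 566.893 ≈ 567 trees/ha

567 trees/ha


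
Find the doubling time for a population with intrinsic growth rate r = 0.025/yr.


td = ln(2) / 0.025 = 0.693147 / 0.025 = 27.7259 ≈ 27.7 years

27.7 years


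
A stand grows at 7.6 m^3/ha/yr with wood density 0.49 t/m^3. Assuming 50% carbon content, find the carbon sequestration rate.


C = 7.6 * 0.49 * 0.5 = 1.862 ≈ 1.86 t C/ha/yr

1.86 t C/ha/yr


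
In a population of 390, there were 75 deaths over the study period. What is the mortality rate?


Mortality rate = 75 / 390 = 0.192308 ≈ 0.1923

0.1923


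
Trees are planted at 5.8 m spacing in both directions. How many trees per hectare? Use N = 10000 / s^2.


N = 10000 / 5.8^2 = 10000 / 33.64 = 297.265 ≈ 297 trees/ha

297 trees/ha


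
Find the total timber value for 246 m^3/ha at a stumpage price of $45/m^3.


Value = 246 * 45 = $11070/ha

$11070/ha


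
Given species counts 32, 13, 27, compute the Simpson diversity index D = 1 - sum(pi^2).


Total N = 32 + 13 + 27 = 72
Per-species terms:
  p = 32/72 = 0.444444; p^2 = 0.444444^2 = 0.197530
  p = 13/72 = 0.180556; p^2 = 0.180556^2 = 0.032600
  p = 27/72 = 0.375000; p^2 = 0.375000^2 = 0.140625
sum(p^2) = 0.197530 + 0.032600 + 0.140625 = 0.370755
D = 1 - 0.370755 = 0.629245 ≈ 0.6292

0.6292


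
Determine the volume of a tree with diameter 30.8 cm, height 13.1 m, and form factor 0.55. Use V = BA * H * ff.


(D/200)^2 = (30.8/200)^2 = 0.154^2 = 0.023716
BA = 3.141593 * 0.023716 = 0.0745060 m^2
V = 0.0745060 * 13.1 * 0.55 = 0.536816 ≈ 0.537 m^3

0.537 m^3


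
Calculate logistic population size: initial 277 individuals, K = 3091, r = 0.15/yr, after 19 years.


(K - N0)/N0 = (3091 - 277)/277 = 2814/277 = 10.1588
r*t = 0.15 * 19 = 2.85; exp(-2.85) = 0.0578443
10.1588 * 0.0578443 = 0.587629
1 + 0.587629 = 1.58763
N = 3091 / 1.58763 = 1946.93 ≈ 1947

1947


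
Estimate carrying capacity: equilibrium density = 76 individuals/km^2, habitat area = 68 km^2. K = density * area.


K = 76 * 68 = 5168 individuals

5168 individuals


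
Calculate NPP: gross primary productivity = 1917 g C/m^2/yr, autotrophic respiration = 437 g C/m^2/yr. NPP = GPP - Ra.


NPP = GPP - Ra = 1917 - 437 = 1480 g C/m^2/yr

1480 g C/m^2/yr


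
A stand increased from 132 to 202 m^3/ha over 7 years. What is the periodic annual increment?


PAI = (V2 - V1) / period = (202 - 132) / 7 = 70 / 7 = 10.00 m^3/ha/yr

10.00 m^3/ha/yr


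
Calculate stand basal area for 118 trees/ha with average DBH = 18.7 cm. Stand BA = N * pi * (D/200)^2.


(D/200)^2 = (18.7/200)^2 = 0.0935^2 = 0.00874225
Individual BA = 3.141593 * 0.00874225 = 0.0274646 m^2
Stand BA = 118 * 0.0274646 = 3.24082 ≈ 3.24 m^2/ha

3.24 m^2/ha


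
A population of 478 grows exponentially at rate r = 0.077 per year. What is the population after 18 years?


r*t = 0.077 * 18 = 1.386
exp(1.386) = 3.99882
N = 478 * 3.99882 = 1911.44 ≈ 1911

1911


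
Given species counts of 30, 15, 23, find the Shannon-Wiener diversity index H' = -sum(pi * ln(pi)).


Total N = 30 + 15 + 23 = 68
Per-species terms:
  p = 30/68 = 0.441176; ln(p) = -0.818311; p*ln(p) = 0.441176 * (-0.818311) = -0.361019
  p = 15/68 = 0.220588; ln(p) = -1.511459; p*ln(p) = 0.220588 * (-1.511459) = -0.333410
  p = 23/68 = 0.338235; ln(p) = -1.084014; p*ln(p) = 0.338235 * (-1.084014) = -0.366651
sum(p*ln(p)) = (-0.361019) + (-0.333410) + (-0.366651) = -1.061080
H' = -(-1.061080) = 1.061080 ≈ 1.0611

1.0611


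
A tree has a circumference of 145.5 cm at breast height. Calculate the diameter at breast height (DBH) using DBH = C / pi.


DBH = C / pi = 145.5 / 3.141593 = 46.3141 ≈ 46.31 cm

46.31 cm


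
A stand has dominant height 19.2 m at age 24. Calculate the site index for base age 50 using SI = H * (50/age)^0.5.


50/24 = 2.08333
(2.08333)^0.5 = 1.44337
SI = 19.2 * 1.44337 = 27.7127 ≈ 27.7 m

27.7 m


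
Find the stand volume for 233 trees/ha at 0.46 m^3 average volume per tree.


V_stand = 233 * 0.46 = 107.18 ≈ 107.2 m^3/ha

107.2 m^3/ha


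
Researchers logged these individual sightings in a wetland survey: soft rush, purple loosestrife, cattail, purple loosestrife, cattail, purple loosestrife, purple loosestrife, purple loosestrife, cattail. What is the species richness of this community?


Total individuals logged = 9
Distinct species (count of individuals): soft rush (1), purple loosestrife (5), cattail (3)
Species richness = number of distinct species = 3

3


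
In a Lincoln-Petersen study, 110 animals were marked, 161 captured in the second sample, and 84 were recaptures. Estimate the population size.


N = M * C / R = 110 * 161 / 84 = 17710 / 84 = 210.83 ≈ 211

211 individuals


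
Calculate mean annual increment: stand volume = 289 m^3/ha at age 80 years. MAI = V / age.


MAI = 289 / 80 = 3.6125 ≈ 3.61 m^3/ha/yr

3.61 m^3/ha/yr


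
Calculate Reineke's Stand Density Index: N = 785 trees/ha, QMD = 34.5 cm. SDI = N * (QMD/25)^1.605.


QMD/25 = 34.5/25 = 1.38
(1.38)^1.605 = exp(1.605 * ln(1.38)) = exp(1.605 * 0.322083) = exp(0.516943) = 1.67689
SDI = 785 * 1.67689 = 1316.36 ≈ 1316

1316


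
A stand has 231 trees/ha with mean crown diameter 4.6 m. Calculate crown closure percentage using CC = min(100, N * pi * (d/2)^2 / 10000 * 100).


(d/2)^2 = (4.6/2)^2 = 2.3^2 = 5.29
Crown area = 3.141593 * 5.29 = 16.6190 m^2
N * area / 10000 * 100 = 231 * 16.6190 / 10000 * 100 = 38.3899
CC = min(100, 38.3899) = 38.3899 ≈ 38.4%

38.4%


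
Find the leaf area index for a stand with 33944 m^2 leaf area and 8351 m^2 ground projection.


LAI = 33944 / 8351 = 4.0647 ≈ 4.06

4.06


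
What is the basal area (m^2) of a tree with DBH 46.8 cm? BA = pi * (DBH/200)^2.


D/200 = 46.8/200 = 0.234 m
(D/200)^2 = 0.234^2 = 0.054756
BA = 3.141593 * 0.054756 = 0.172021 ≈ 0.1720 m^2

0.1720 m^2


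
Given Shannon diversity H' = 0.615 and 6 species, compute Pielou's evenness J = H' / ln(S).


ln(6) = 1.79176
J = H' / ln(S) = 0.615 / 1.79176 = 0.343238 ≈ 0.3432

0.3432


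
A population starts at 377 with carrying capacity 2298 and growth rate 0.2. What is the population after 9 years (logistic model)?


(K - N0)/N0 = (2298 - 377)/377 = 1921/377 = 5.09549
r*t = 0.2 * 9 = 1.8; exp(-1.8) = 0.165299
5.09549 * 0.165299 = 0.842279
1 + 0.842279 = 1.84228
N = 2298 / 1.84228 = 1247.37 ≈ 1247

1247


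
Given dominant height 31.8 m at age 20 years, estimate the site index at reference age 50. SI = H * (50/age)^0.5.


50/20 = 2.50000
(2.50000)^0.5 = 1.58114
SI = 31.8 * 1.58114 = 50.2803 ≈ 50.3 m

50.3 m


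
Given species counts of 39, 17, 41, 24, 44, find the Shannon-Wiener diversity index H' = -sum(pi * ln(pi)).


Total N = 39 + 17 + 41 + 24 + 44 = 165
Per-species terms:
  p = 39/165 = 0.236364; ln(p) = -1.442382; p*ln(p) = 0.236364 * (-1.442382) = -0.340927
  p = 17/165 = 0.103030; ln(p) = -2.272735; p*ln(p) = 0.103030 * (-2.272735) = -0.234160
  p = 41/165 = 0.248485; ln(p) = -1.392373; p*ln(p) = 0.248485 * (-1.392373) = -0.345984
  p = 24/165 = 0.145455; ln(p) = -1.927889; p*ln(p) = 0.145455 * (-1.927889) = -0.280421
  p = 44/165 = 0.266667; ln(p) = -1.321755; p*ln(p) = 0.266667 * (-1.321755) = -0.352468
sum(p*ln(p)) = (-0.340927) + (-0.234160) + (-0.345984) + (-0.280421) + (-0.352468) = -1.553960
H' = -(-1.553960) = 1.553960 ≈ 1.5540

1.5540


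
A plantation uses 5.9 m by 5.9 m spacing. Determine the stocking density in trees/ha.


N = 10000 / 5.9^2 = 10000 / 34.81 = 287.274 ≈ 287 trees/ha

287 trees/ha


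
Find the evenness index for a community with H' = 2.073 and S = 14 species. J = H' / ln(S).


ln(14) = 2.63906
J = H' / ln(S) = 2.073 / 2.63906 = 0.785507 ≈ 0.7855

0.7855


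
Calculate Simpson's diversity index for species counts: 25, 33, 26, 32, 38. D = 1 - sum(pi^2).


Total N = 25 + 33 + 26 + 32 + 38 = 154
Per-species terms:
  p = 25/154 = 0.162338; p^2 = 0.162338^2 = 0.026354
  p = 33/154 = 0.214286; p^2 = 0.214286^2 = 0.045918
  p = 26/154 = 0.168831; p^2 = 0.168831^2 = 0.028504
  p = 32/154 = 0.207792; p^2 = 0.207792^2 = 0.043178
  p = 38/154 = 0.246753; p^2 = 0.246753^2 = 0.060887
sum(p^2) = 0.026354 + 0.045918 + 0.028504 + 0.043178 + 0.060887 = 0.204841
D = 1 - 0.204841 = 0.795159 ≈ 0.7952

0.7952


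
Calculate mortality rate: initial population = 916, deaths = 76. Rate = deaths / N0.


Mortality rate = 76 / 916 = 0.082969 ≈ 0.0830

0.0830


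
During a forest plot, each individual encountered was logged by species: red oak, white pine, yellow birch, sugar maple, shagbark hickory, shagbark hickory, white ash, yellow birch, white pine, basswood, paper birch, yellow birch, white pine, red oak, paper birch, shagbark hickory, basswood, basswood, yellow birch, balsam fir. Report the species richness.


Total individuals logged = 20
Distinct species (count of individuals): red oak (2), white pine (3), yellow birch (4), sugar maple (1), shagbark hickory (3), white ash (1), basswood (3), paper birch (2), balsam fir (1)
Species richness = number of distinct species = 9

9


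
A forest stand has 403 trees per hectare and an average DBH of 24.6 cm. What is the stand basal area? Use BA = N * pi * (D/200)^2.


(D/200)^2 = (24.6/200)^2 = 0.123^2 = 0.015129
Individual BA = 3.141593 * 0.015129 = 0.0475292 m^2
Stand BA = 403 * 0.0475292 = 19.1543 ≈ 19.15 m^2/ha

19.15 m^2/ha


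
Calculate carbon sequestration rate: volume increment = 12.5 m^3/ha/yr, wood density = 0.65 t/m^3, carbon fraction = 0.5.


C = 12.5 * 0.65 * 0.5 = 4.0625 ≈ 4.06 t C/ha/yr

4.06 t C/ha/yr


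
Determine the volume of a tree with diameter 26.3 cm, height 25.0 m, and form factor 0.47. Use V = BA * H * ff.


(D/200)^2 = (26.3/200)^2 = 0.1315^2 = 0.01729225
BA = 3.141593 * 0.01729225 = 0.0543252 m^2
V = 0.0543252 * 25.0 * 0.47 = 0.638321 ≈ 0.638 m^3

0.638 m^3


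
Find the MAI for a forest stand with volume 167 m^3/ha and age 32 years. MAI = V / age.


MAI = 167 / 32 = 5.2188 ≈ 5.22 m^3/ha/yr

5.22 m^3/ha/yr


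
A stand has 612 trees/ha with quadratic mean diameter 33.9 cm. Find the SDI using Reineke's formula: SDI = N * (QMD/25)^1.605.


QMD/25 = 33.9/25 = 1.356
(1.356)^1.605 = exp(1.605 * ln(1.356)) = exp(1.605 * 0.304539) = exp(0.488785) = 1.63033
SDI = 612 * 1.63033 = 997.762 ≈ 998

998


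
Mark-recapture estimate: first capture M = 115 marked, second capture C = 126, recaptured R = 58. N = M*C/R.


N = M * C / R = 115 * 126 / 58 = 14490 / 58 = 249.83 ≈ 250

250 individuals


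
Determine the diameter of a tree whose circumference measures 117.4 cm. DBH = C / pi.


DBH = C / pi = 117.4 / 3.141593 = 37.3696 ≈ 37.37 cm

37.37 cm


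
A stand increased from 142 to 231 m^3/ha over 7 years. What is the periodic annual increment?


PAI = (V2 - V1) / period = (231 - 142) / 7 = 89 / 7 = 12.7143 ≈ 12.71 m^3/ha/yr

12.71 m^3/ha/yr


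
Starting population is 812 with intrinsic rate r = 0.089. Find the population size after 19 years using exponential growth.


r*t = 0.089 * 19 = 1.691
exp(1.691) = 5.42490
N = 812 * 5.42490 = 4405.02 ≈ 4405

4405


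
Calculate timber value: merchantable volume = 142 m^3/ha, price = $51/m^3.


Value = 142 * 51 = $7242/ha

$7242/ha


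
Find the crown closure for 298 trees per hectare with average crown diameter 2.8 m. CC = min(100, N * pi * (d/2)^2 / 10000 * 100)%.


(d/2)^2 = (2.8/2)^2 = 1.4^2 = 1.96
Crown area = 3.141593 * 1.96 = 6.15752 m^2
N * area / 10000 * 100 = 298 * 6.15752 / 10000 * 100 = 18.3494
CC = min(100, 18.3494) = 18.3494 ≈ 18.3%

18.3%


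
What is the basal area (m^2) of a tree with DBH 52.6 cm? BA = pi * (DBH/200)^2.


D/200 = 52.6/200 = 0.263 m
(D/200)^2 = 0.263^2 = 0.069169
BA = 3.141593 * 0.069169 = 0.217301 ≈ 0.2173 m^2

0.2173 m^2


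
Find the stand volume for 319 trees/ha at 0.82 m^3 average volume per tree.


V_stand = 319 * 0.82 = 261.58 ≈ 261.6 m^3/ha

261.6 m^3/ha


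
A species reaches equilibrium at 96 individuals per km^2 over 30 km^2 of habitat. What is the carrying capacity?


K = 96 * 30 = 2880 individuals

2880 individuals


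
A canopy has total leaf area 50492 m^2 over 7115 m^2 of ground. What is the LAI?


LAI = 50492 / 7115 = 7.0966 ≈ 7.10

7.10


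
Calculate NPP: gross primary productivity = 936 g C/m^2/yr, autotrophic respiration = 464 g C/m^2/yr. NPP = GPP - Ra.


NPP = GPP - Ra = 936 - 464 = 472 g C/m^2/yr

472 g C/m^2/yr


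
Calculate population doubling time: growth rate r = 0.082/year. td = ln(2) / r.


td = ln(2) / 0.082 = 0.693147 / 0.082 = 8.45301 ≈ 8.5 years

8.5 years


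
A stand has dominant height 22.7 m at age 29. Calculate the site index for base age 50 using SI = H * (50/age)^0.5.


50/29 = 1.72414
(1.72414)^0.5 = 1.31307
SI = 22.7 * 1.31307 = 29.8067 ≈ 29.8 m

29.8 m


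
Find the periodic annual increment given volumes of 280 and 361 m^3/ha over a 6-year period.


PAI = (V2 - V1) / period = (361 - 280) / 6 = 81 / 6 = 13.50 m^3/ha/yr

13.50 m^3/ha/yr


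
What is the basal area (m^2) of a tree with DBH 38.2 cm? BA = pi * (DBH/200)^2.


D/200 = 38.2/200 = 0.191 m
(D/200)^2 = 0.191^2 = 0.036481
BA = 3.141593 * 0.036481 = 0.114608 ≈ 0.1146 m^2

0.1146 m^2


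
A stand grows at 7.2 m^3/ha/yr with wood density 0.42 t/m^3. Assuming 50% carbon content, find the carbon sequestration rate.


C = 7.2 * 0.42 * 0.5 = 1.512 ≈ 1.51 t C/ha/yr

1.51 t C/ha/yr


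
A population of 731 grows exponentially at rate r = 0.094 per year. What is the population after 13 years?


r*t = 0.094 * 13 = 1.222
exp(1.222) = 3.39397
N = 731 * 3.39397 = 2480.99 ≈ 2481

2481


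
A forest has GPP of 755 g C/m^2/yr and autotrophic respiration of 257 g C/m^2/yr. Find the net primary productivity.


NPP = GPP - Ra = 755 - 257 = 498 g C/m^2/yr

498 g C/m^2/yr


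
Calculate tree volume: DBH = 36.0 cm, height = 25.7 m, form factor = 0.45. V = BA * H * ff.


(D/200)^2 = (36.0/200)^2 = 0.18^2 = 0.0324
BA = 3.141593 * 0.0324 = 0.101788 m^2
V = 0.101788 * 25.7 * 0.45 = 1.17718 ≈ 1.177 m^3

1.177 m^3


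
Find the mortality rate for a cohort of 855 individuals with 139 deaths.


Mortality rate = 139 / 855 = 0.162573 ≈ 0.1626

0.1626


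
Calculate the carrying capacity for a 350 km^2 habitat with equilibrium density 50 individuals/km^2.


K = 50 * 350 = 17500 individuals

17500 individuals


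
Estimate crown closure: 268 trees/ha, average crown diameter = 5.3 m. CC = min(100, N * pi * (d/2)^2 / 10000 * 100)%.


(d/2)^2 = (5.3/2)^2 = 2.65^2 = 7.0225
Crown area = 3.141593 * 7.0225 = 22.0618 m^2
N * area / 10000 * 100 = 268 * 22.0618 / 10000 * 100 = 59.1256
CC = min(100, 59.1256) = 59.1256 ≈ 59.1%

59.1%


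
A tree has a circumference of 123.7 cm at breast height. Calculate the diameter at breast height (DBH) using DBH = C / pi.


DBH = C / pi = 123.7 / 3.141593 = 39.3749 ≈ 39.37 cm

39.37 cm


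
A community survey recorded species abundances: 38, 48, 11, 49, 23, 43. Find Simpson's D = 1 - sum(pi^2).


Total N = 38 + 48 + 11 + 49 + 23 + 43 = 212
Per-species terms:
  p = 38/212 = 0.179245; p^2 = 0.179245^2 = 0.032129
  p = 48/212 = 0.226415; p^2 = 0.226415^2 = 0.051264
  p = 11/212 = 0.051887; p^2 = 0.051887^2 = 0.002692
  p = 49/212 = 0.231132; p^2 = 0.231132^2 = 0.053422
  p = 23/212 = 0.108491; p^2 = 0.108491^2 = 0.011770
  p = 43/212 = 0.202830; p^2 = 0.202830^2 = 0.041140
sum(p^2) = 0.032129 + 0.051264 + 0.002692 + 0.053422 + 0.011770 + 0.041140 = 0.192417
D = 1 - 0.192417 = 0.807583 ≈ 0.8076

0.8076


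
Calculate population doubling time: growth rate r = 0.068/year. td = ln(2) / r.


td = ln(2) / 0.068 = 0.693147 / 0.068 = 10.1933 ≈ 10.2 years

10.2 years


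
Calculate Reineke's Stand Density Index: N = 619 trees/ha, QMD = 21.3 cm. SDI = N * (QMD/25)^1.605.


QMD/25 = 21.3/25 = 0.852
(0.852)^1.605 = exp(1.605 * ln(0.852)) = exp(1.605 * (-0.160169)) = exp(-0.257071) = 0.773313
SDI = 619 * 0.773313 = 478.681 ≈ 479

479


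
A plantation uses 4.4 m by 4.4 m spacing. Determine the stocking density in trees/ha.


N = 10000 / 4.4^2 = 10000 / 19.36 = 516.529 ≈ 517 trees/ha

517 trees/ha


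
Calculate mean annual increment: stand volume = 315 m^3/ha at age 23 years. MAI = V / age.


MAI = 315 / 23 = 13.6957 ≈ 13.70 m^3/ha/yr

13.70 m^3/ha/yr


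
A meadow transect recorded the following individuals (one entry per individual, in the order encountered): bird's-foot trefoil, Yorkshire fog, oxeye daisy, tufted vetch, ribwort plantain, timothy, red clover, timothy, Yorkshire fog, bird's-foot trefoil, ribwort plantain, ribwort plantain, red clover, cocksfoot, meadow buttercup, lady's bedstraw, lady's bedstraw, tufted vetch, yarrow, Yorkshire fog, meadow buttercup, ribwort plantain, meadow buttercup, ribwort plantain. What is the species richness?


Total individuals logged = 24
Distinct species (count of individuals): bird's-foot trefoil (2), Yorkshire fog (3), oxeye daisy (1), tufted vetch (2), ribwort plantain (5), timothy (2), red clover (2), cocksfoot (1), meadow buttercup (3), lady's bedstraw (2), yarrow (1)
Species richness = number of distinct species = 11

11


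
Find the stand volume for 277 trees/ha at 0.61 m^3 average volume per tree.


V_stand = 277 * 0.61 = 168.97 ≈ 169.0 m^3/ha

169.0 m^3/ha


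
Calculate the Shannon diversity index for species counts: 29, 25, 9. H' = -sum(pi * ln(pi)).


Total N = 29 + 25 + 9 = 63
Per-species terms:
  p = 29/63 = 0.460317; ln(p) = -0.775840; p*ln(p) = 0.460317 * (-0.775840) = -0.357132
  p = 25/63 = 0.396825; ln(p) = -0.924260; p*ln(p) = 0.396825 * (-0.924260) = -0.366769
  p = 9/63 = 0.142857; ln(p) = -1.945911; p*ln(p) = 0.142857 * (-1.945911) = -0.277987
sum(p*ln(p)) = (-0.357132) + (-0.366769) + (-0.277987) = -1.001888
H' = -(-1.001888) = 1.001888 ≈ 1.0019

1.0019


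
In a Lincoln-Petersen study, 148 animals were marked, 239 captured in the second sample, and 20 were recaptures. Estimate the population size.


N = M * C / R = 148 * 239 / 20 = 35372 / 20 = 1768.60 ≈ 1769

1769 individuals


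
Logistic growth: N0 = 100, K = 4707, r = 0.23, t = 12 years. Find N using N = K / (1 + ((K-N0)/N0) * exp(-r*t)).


(K - N0)/N0 = (4707 - 100)/100 = 4607/100 = 46.0700
r*t = 0.23 * 12 = 2.76; exp(-2.76) = 0.0632918
46.0700 * 0.0632918 = 2.91585
1 + 2.91585 = 3.91585
N = 4707 / 3.91585 = 1202.04 ≈ 1202

1202


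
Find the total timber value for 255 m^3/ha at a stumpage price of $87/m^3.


Value = 255 * 87 = $22185/ha

$22185/ha


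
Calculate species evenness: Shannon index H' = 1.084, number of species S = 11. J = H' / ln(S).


ln(11) = 2.39790
J = H' / ln(S) = 1.084 / 2.39790 = 0.452062 ≈ 0.4521

0.4521


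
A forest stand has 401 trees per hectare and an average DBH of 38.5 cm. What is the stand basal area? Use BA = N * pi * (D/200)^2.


(D/200)^2 = (38.5/200)^2 = 0.1925^2 = 0.03705625
Individual BA = 3.141593 * 0.03705625 = 0.116416 m^2
Stand BA = 401 * 0.116416 = 46.6828 ≈ 46.68 m^2/ha

46.68 m^2/ha


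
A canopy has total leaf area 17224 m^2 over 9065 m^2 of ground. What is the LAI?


LAI = 17224 / 9065 = 1.9001 ≈ 1.90

1.90


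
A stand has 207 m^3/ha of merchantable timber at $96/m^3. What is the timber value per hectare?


Value = 207 * 96 = $19872/ha

$19872/ha


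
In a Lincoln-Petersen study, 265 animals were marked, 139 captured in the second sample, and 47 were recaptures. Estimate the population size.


N = M * C / R = 265 * 139 / 47 = 36835 / 47 = 783.72 ≈ 784

784 individuals


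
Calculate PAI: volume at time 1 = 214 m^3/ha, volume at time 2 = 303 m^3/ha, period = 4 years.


PAI = (V2 - V1) / period = (303 - 214) / 4 = 89 / 4 = 22.25 m^3/ha/yr

22.25 m^3/ha/yr


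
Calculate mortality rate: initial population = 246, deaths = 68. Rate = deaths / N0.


Mortality rate = 68 / 246 = 0.276423 ≈ 0.2764

0.2764


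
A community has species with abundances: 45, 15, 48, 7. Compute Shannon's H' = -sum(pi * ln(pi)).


Total N = 45 + 15 + 48 + 7 = 115
Per-species terms:
  p = 45/115 = 0.391304; ln(p) = -0.938271; p*ln(p) = 0.391304 * (-0.938271) = -0.367149
  p = 15/115 = 0.130435; ln(p) = -2.036880; p*ln(p) = 0.130435 * (-2.036880) = -0.265680
  p = 48/115 = 0.417391; ln(p) = -0.873732; p*ln(p) = 0.417391 * (-0.873732) = -0.364688
  p = 7/115 = 0.060870; ln(p) = -2.799015; p*ln(p) = 0.060870 * (-2.799015) = -0.170376
sum(p*ln(p)) = (-0.367149) + (-0.265680) + (-0.364688) + (-0.170376) = -1.167893
H' = -(-1.167893) = 1.167893 ≈ 1.1679

1.1679


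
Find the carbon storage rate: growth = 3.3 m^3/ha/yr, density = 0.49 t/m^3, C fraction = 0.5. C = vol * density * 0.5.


C = 3.3 * 0.49 * 0.5 = 0.8085 ≈ 0.81 t C/ha/yr

0.81 t C/ha/yr


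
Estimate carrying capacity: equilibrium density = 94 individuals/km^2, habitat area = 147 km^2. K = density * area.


K = 94 * 147 = 13818 individuals

13818 individuals


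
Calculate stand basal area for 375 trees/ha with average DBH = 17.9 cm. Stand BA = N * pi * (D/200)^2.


(D/200)^2 = (17.9/200)^2 = 0.0895^2 = 0.00801025
Individual BA = 3.141593 * 0.00801025 = 0.0251649 m^2
Stand BA = 375 * 0.0251649 = 9.43684 ≈ 9.44 m^2/ha

9.44 m^2/ha


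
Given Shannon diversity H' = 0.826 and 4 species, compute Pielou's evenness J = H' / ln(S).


ln(4) = 1.38629
J = H' / ln(S) = 0.826 / 1.38629 = 0.595835 ≈ 0.5958

0.5958


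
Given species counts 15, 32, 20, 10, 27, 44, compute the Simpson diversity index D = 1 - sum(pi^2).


Total N = 15 + 32 + 20 + 10 + 27 + 44 = 148
Per-species terms:
  p = 15/148 = 0.101351; p^2 = 0.101351^2 = 0.010272
  p = 32/148 = 0.216216; p^2 = 0.216216^2 = 0.046749
  p = 20/148 = 0.135135; p^2 = 0.135135^2 = 0.018261
  p = 10/148 = 0.067568; p^2 = 0.067568^2 = 0.004565
  p = 27/148 = 0.182432; p^2 = 0.182432^2 = 0.033281
  p = 44/148 = 0.297297; p^2 = 0.297297^2 = 0.088386
sum(p^2) = 0.010272 + 0.046749 + 0.018261 + 0.004565 + 0.033281 + 0.088386 = 0.201514
D = 1 - 0.201514 = 0.798486 ≈ 0.7985

0.7985


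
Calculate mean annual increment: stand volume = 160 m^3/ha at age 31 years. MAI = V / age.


MAI = 160 / 31 = 5.1613 ≈ 5.16 m^3/ha/yr

5.16 m^3/ha/yr


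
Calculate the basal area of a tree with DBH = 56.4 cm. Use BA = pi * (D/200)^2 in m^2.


D/200 = 56.4/200 = 0.282 m
(D/200)^2 = 0.282^2 = 0.079524
BA = 3.141593 * 0.079524 = 0.249832 ≈ 0.2498 m^2

0.2498 m^2


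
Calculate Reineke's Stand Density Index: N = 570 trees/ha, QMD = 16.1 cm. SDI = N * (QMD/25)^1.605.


QMD/25 = 16.1/25 = 0.644
(0.644)^1.605 = exp(1.605 * ln(0.644)) = exp(1.605 * (-0.440057)) = exp(-0.706291) = 0.493471
SDI = 570 * 0.493471 = 281.278 ≈ 281

281


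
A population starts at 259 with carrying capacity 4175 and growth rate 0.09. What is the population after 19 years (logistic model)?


(K - N0)/N0 = (4175 - 259)/259 = 3916/259 = 15.1197
r*t = 0.09 * 19 = 1.71; exp(-1.71) = 0.180866
15.1197 * 0.180866 = 2.73464
1 + 2.73464 = 3.73464
N = 4175 / 3.73464 = 1117.91 ≈ 1118

1118


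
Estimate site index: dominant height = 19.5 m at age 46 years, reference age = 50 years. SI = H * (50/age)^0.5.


50/46 = 1.08696
(1.08696)^0.5 = 1.04257
SI = 19.5 * 1.04257 = 20.3301 ≈ 20.3 m

20.3 m


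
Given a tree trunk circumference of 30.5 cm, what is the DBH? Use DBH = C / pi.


DBH = C / pi = 30.5 / 3.141593 = 9.70845 ≈ 9.71 cm

9.71 cm


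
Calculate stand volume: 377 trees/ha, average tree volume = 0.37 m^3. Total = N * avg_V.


V_stand = 377 * 0.37 = 139.49 ≈ 139.5 m^3/ha

139.5 m^3/ha


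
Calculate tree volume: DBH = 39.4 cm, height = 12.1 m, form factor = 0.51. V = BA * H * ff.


(D/200)^2 = (39.4/200)^2 = 0.197^2 = 0.038809
BA = 3.141593 * 0.038809 = 0.121922 m^2
V = 0.121922 * 12.1 * 0.51 = 0.752381 ≈ 0.752 m^3

0.752 m^3


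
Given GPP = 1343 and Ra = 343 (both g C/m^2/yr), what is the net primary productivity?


NPP = GPP - Ra = 1343 - 343 = 1000 g C/m^2/yr

1000 g C/m^2/yr


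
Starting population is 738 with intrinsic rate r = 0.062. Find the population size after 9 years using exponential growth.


r*t = 0.062 * 9 = 0.558
exp(0.558) = 1.74717
N = 738 * 1.74717 = 1289.41 ≈ 1289

1289


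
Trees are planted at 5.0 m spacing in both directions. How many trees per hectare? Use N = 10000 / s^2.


N = 10000 / 5.0^2 = 10000 / 25 = 400.000 ≈ 400 trees/ha

400 trees/ha


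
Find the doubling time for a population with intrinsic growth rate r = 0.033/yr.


td = ln(2) / 0.033 = 0.693147 / 0.033 = 21.0045 ≈ 21.0 years

21.0 years


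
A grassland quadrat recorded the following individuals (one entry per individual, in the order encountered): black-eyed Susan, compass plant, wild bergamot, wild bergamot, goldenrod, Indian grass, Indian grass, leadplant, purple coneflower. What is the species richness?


Total individuals logged = 9
Distinct species (count of individuals): black-eyed Susan (1), compass plant (1), wild bergamot (2), goldenrod (1), Indian grass (2), leadplant (1), purple coneflower (1)
Species richness = number of distinct species = 7

7


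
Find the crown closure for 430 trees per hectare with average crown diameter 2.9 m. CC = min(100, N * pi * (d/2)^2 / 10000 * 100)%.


(d/2)^2 = (2.9/2)^2 = 1.45^2 = 2.1025
Crown area = 3.141593 * 2.1025 = 6.60520 m^2
N * area / 10000 * 100 = 430 * 6.60520 / 10000 * 100 = 28.4024
CC = min(100, 28.4024) = 28.4024 ≈ 28.4%

28.4%


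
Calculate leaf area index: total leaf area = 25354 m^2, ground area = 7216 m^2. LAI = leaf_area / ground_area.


LAI = 25354 / 7216 = 3.5136 ≈ 3.51

3.51


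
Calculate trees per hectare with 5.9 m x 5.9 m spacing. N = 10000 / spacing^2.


N = 10000 / 5.9^2 = 10000 / 34.81 = 287.274 ≈ 287 trees/ha

287 trees/ha


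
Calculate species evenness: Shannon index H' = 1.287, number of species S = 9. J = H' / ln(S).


ln(9) = 2.19722
J = H' / ln(S) = 1.287 / 2.19722 = 0.585740 ≈ 0.5857

0.5857


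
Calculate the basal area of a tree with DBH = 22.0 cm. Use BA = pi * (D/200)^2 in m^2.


D/200 = 22.0/200 = 0.11 m
(D/200)^2 = 0.11^2 = 0.0121
BA = 3.141593 * 0.0121 = 0.0380133 ≈ 0.0380 m^2

0.0380 m^2


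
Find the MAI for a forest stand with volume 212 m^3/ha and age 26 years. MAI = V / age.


MAI = 212 / 26 = 8.1538 ≈ 8.15 m^3/ha/yr

8.15 m^3/ha/yr


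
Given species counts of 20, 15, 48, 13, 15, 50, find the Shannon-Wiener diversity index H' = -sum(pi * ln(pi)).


Total N = 20 + 15 + 48 + 13 + 15 + 50 = 161
Per-species terms:
  p = 20/161 = 0.124224; ln(p) = -2.085669; p*ln(p) = 0.124224 * (-2.085669) = -0.259090
  p = 15/161 = 0.093168; ln(p) = -2.373351; p*ln(p) = 0.093168 * (-2.373351) = -0.221120
  p = 48/161 = 0.298137; ln(p) = -1.210202; p*ln(p) = 0.298137 * (-1.210202) = -0.360806
  p = 13/161 = 0.080745; ln(p) = -2.516459; p*ln(p) = 0.080745 * (-2.516459) = -0.203191
  p = 15/161 = 0.093168; ln(p) = -2.373351; p*ln(p) = 0.093168 * (-2.373351) = -0.221120
  p = 50/161 = 0.310559; ln(p) = -1.169381; p*ln(p) = 0.310559 * (-1.169381) = -0.363162
sum(p*ln(p)) = (-0.259090) + (-0.221120) + (-0.360806) + (-0.203191) + (-0.221120) + (-0.363162) = -1.628489
H' = -(-1.628489) = 1.628489 ≈ 1.6285

1.6285


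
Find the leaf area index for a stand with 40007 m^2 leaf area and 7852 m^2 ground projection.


LAI = 40007 / 7852 = 5.0951 ≈ 5.10

5.10


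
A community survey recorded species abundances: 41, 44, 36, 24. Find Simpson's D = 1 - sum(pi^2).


Total N = 41 + 44 + 36 + 24 = 145
Per-species terms:
  p = 41/145 = 0.282759; p^2 = 0.282759^2 = 0.079953
  p = 44/145 = 0.303448; p^2 = 0.303448^2 = 0.092081
  p = 36/145 = 0.248276; p^2 = 0.248276^2 = 0.061641
  p = 24/145 = 0.165517; p^2 = 0.165517^2 = 0.027396
sum(p^2) = 0.079953 + 0.092081 + 0.061641 + 0.027396 = 0.261071
D = 1 - 0.261071 = 0.738929 ≈ 0.7389

0.7389


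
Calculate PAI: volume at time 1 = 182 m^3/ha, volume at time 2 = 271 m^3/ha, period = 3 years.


PAI = (V2 - V1) / period = (271 - 182) / 3 = 89 / 3 = 29.6667 ≈ 29.67 m^3/ha/yr

29.67 m^3/ha/yr


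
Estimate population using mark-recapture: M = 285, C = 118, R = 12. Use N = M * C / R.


N = M * C / R = 285 * 118 / 12 = 33630 / 12 = 2802.50 ≈ 2803

2803 individuals


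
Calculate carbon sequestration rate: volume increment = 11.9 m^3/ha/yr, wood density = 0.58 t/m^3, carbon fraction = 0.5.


C = 11.9 * 0.58 * 0.5 = 3.451 ≈ 3.45 t C/ha/yr

3.45 t C/ha/yr


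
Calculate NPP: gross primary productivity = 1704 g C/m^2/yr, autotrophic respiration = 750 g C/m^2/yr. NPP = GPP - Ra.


NPP = GPP - Ra = 1704 - 750 = 954 g C/m^2/yr

954 g C/m^2/yr


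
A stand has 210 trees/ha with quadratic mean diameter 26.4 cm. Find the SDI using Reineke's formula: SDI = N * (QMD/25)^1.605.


QMD/25 = 26.4/25 = 1.056
(1.056)^1.605 = exp(1.605 * ln(1.056)) = exp(1.605 * 0.0544882) = exp(0.0874536) = 1.09139
SDI = 210 * 1.09139 = 229.192 ≈ 229

229


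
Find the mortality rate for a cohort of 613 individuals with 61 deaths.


Mortality rate = 61 / 613 = 0.099511 ≈ 0.0995

0.0995


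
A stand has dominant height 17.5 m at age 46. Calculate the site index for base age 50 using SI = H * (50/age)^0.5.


50/46 = 1.08696
(1.08696)^0.5 = 1.04257
SI = 17.5 * 1.04257 = 18.2450 ≈ 18.2 m

18.2 m


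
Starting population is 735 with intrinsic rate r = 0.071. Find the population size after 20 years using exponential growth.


r*t = 0.071 * 20 = 1.42
exp(1.42) = 4.13712
N = 735 * 4.13712 = 3040.78 ≈ 3041

3041


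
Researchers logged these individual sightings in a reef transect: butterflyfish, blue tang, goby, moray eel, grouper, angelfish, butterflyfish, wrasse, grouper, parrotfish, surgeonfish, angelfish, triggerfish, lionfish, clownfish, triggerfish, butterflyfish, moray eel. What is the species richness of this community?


Total individuals logged = 18
Distinct species (count of individuals): butterflyfish (3), blue tang (1), goby (1), moray eel (2), grouper (2), angelfish (2), wrasse (1), parrotfish (1), surgeonfish (1), triggerfish (2), lionfish (1), clownfish (1)
Species richness = number of distinct species = 12

12


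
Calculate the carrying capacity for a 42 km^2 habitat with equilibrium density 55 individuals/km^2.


K = 55 * 42 = 2310 individuals

2310 individuals


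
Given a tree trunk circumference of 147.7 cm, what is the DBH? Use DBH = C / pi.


DBH = C / pi = 147.7 / 3.141593 = 47.0144 ≈ 47.01 cm

47.01 cm


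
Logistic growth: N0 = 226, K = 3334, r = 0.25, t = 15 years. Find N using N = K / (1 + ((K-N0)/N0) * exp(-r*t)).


(K - N0)/N0 = (3334 - 226)/226 = 3108/226 = 13.7522
r*t = 0.25 * 15 = 3.75; exp(-3.75) = 0.0235177
13.7522 * 0.0235177 = 0.323420
1 + 0.323420 = 1.32342
N = 3334 / 1.32342 = 2519.23 ≈ 2519

2519


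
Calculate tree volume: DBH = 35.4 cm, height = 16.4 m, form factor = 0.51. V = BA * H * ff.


(D/200)^2 = (35.4/200)^2 = 0.177^2 = 0.031329
BA = 3.141593 * 0.031329 = 0.0984230 m^2
V = 0.0984230 * 16.4 * 0.51 = 0.823210 ≈ 0.823 m^3

0.823 m^3


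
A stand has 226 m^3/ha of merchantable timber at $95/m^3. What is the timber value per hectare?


Value = 226 * 95 = $21470/ha

$21470/ha


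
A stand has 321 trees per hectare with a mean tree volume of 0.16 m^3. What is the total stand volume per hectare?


V_stand = 321 * 0.16 = 51.36 ≈ 51.4 m^3/ha

51.4 m^3/ha


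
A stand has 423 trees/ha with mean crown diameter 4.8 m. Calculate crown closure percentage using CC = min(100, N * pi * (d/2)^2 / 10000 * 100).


(d/2)^2 = (4.8/2)^2 = 2.4^2 = 5.76
Crown area = 3.141593 * 5.76 = 18.0956 m^2
N * area / 10000 * 100 = 423 * 18.0956 / 10000 * 100 = 76.5444
CC = min(100, 76.5444) = 76.5444 ≈ 76.5%

76.5%


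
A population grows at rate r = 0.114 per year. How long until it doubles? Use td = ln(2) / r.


td = ln(2) / 0.114 = 0.693147 / 0.114 = 6.08024 ≈ 6.1 years

6.1 years


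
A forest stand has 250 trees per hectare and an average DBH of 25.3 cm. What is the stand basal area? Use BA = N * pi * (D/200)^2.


(D/200)^2 = (25.3/200)^2 = 0.1265^2 = 0.01600225
Individual BA = 3.141593 * 0.01600225 = 0.0502726 m^2
Stand BA = 250 * 0.0502726 = 12.5682 ≈ 12.57 m^2/ha

12.57 m^2/ha


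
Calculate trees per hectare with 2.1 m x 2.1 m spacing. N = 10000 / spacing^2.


N = 10000 / 2.1^2 = 10000 / 4.41 = 2267.57 ≈ 2268 trees/ha

2268 trees/ha


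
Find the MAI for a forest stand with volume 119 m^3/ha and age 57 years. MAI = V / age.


MAI = 119 / 57 = 2.0877 ≈ 2.09 m^3/ha/yr

2.09 m^3/ha/yr


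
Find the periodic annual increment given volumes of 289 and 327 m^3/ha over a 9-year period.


PAI = (V2 - V1) / period = (327 - 289) / 9 = 38 / 9 = 4.2222 ≈ 4.22 m^3/ha/yr

4.22 m^3/ha/yr


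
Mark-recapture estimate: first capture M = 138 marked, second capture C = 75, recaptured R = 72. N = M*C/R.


N = M * C / R = 138 * 75 / 72 = 10350 / 72 = 143.75 ≈ 144

144 individuals


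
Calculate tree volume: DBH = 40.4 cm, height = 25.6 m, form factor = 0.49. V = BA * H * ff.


(D/200)^2 = (40.4/200)^2 = 0.202^2 = 0.040804
BA = 3.141593 * 0.040804 = 0.128190 m^2
V = 0.128190 * 25.6 * 0.49 = 1.60802 ≈ 1.608 m^3

1.608 m^3


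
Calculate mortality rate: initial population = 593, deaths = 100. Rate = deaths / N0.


Mortality rate = 100 / 593 = 0.168634 ≈ 0.1686

0.1686


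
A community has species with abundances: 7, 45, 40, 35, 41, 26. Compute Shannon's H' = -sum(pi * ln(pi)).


Total N = 7 + 45 + 40 + 35 + 41 + 26 = 194
Per-species terms:
  p = 7/194 = 0.036082; ln(p) = -3.321961; p*ln(p) = 0.036082 * (-3.321961) = -0.119863
  p = 45/194 = 0.231959; ln(p) = -1.461195; p*ln(p) = 0.231959 * (-1.461195) = -0.338937
  p = 40/194 = 0.206186; ln(p) = -1.578977; p*ln(p) = 0.206186 * (-1.578977) = -0.325563
  p = 35/194 = 0.180412; ln(p) = -1.712512; p*ln(p) = 0.180412 * (-1.712512) = -0.308958
  p = 41/194 = 0.211340; ln(p) = -1.554287; p*ln(p) = 0.211340 * (-1.554287) = -0.328483
  p = 26/194 = 0.134021; ln(p) = -2.009759; p*ln(p) = 0.134021 * (-2.009759) = -0.269350
sum(p*ln(p)) = (-0.119863) + (-0.338937) + (-0.325563) + (-0.308958) + (-0.328483) + (-0.269350) = -1.691154
H' = -(-1.691154) = 1.691154 ≈ 1.6912

1.6912


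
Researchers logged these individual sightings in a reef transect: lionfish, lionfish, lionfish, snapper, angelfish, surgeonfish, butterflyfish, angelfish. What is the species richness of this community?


Total individuals logged = 8
Distinct species (count of individuals): lionfish (3), snapper (1), angelfish (2), surgeonfish (1), butterflyfish (1)
Species richness = number of distinct species = 5

5


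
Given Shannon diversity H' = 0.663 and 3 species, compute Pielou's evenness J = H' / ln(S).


ln(3) = 1.09861
J = H' / ln(S) = 0.663 / 1.09861 = 0.603490 ≈ 0.6035

0.6035


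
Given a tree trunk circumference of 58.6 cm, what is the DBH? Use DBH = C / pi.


DBH = C / pi = 58.6 / 3.141593 = 18.6530 ≈ 18.65 cm

18.65 cm


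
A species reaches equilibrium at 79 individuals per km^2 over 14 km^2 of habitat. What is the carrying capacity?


K = 79 * 14 = 1106 individuals

1106 individuals


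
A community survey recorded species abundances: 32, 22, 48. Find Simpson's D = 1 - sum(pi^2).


Total N = 32 + 22 + 48 = 102
Per-species terms:
  p = 32/102 = 0.313725; p^2 = 0.313725^2 = 0.098423
  p = 22/102 = 0.215686; p^2 = 0.215686^2 = 0.046520
  p = 48/102 = 0.470588; p^2 = 0.470588^2 = 0.221453
sum(p^2) = 0.098423 + 0.046520 + 0.221453 = 0.366396
D = 1 - 0.366396 = 0.633604 ≈ 0.6336

0.6336


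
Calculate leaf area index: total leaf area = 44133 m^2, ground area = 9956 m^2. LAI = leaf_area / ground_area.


LAI = 44133 / 9956 = 4.4328 ≈ 4.43

4.43


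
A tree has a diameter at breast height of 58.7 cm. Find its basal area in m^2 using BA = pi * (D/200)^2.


D/200 = 58.7/200 = 0.2935 m
(D/200)^2 = 0.2935^2 = 0.08614225
BA = 3.141593 * 0.08614225 = 0.270624 ≈ 0.2706 m^2

0.2706 m^2


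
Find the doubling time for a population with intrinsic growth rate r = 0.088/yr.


td = ln(2) / 0.088 = 0.693147 / 0.088 = 7.87667 ≈ 7.9 years

7.9 years


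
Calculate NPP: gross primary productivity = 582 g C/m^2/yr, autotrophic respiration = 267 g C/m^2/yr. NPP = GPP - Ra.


NPP = GPP - Ra = 582 - 267 = 315 g C/m^2/yr

315 g C/m^2/yr


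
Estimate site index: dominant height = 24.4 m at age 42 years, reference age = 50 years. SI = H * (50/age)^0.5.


50/42 = 1.19048
(1.19048)^0.5 = 1.09109
SI = 24.4 * 1.09109 = 26.6226 ≈ 26.6 m

26.6 m


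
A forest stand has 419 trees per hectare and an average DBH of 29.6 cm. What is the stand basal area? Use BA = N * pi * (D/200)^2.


(D/200)^2 = (29.6/200)^2 = 0.148^2 = 0.021904
Individual BA = 3.141593 * 0.021904 = 0.0688135 m^2
Stand BA = 419 * 0.0688135 = 28.8329 ≈ 28.83 m^2/ha

28.83 m^2/ha


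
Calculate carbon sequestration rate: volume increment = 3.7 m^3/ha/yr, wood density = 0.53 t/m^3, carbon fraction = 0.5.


C = 3.7 * 0.53 * 0.5 = 0.9805 ≈ 0.98 t C/ha/yr

0.98 t C/ha/yr


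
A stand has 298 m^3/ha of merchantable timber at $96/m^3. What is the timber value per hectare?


Value = 298 * 96 = $28608/ha

$28608/ha


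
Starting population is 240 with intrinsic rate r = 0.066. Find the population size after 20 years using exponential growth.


r*t = 0.066 * 20 = 1.32
exp(1.32) = 3.74342
N = 240 * 3.74342 = 898.421 ≈ 898

898


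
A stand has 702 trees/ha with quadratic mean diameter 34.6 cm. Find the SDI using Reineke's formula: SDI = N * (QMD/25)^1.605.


QMD/25 = 34.6/25 = 1.384
(1.384)^1.605 = exp(1.605 * ln(1.384)) = exp(1.605 * 0.324978) = exp(0.521590) = 1.68470
SDI = 702 * 1.68470 = 1182.66 ≈ 1183

1183


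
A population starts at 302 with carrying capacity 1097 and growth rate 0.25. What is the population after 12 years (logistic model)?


(K - N0)/N0 = (1097 - 302)/302 = 795/302 = 2.63245
r*t = 0.25 * 12 = 3; exp(-3) = 0.0497871
2.63245 * 0.0497871 = 0.131062
1 + 0.131062 = 1.13106
N = 1097 / 1.13106 = 969.887 ≈ 970

970


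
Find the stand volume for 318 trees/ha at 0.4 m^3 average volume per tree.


V_stand = 318 * 0.4 = 127.2 m^3/ha

127.2 m^3/ha


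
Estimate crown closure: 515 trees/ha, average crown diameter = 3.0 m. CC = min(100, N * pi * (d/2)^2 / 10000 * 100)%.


(d/2)^2 = (3.0/2)^2 = 1.5^2 = 2.25
Crown area = 3.141593 * 2.25 = 7.06858 m^2
N * area / 10000 * 100 = 515 * 7.06858 / 10000 * 100 = 36.4032
CC = min(100, 36.4032) = 36.4032 ≈ 36.4%

36.4%


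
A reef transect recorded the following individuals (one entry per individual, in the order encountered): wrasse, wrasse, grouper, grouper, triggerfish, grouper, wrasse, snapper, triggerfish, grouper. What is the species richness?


Total individuals logged = 10
Distinct species (count of individuals): wrasse (3), grouper (4), triggerfish (2), snapper (1)
Species richness = number of distinct species = 4

4


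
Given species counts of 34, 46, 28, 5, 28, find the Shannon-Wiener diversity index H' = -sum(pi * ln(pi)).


Total N = 34 + 46 + 28 + 5 + 28 = 141
Per-species terms:
  p = 34/141 = 0.241135; ln(p) = -1.422398; p*ln(p) = 0.241135 * (-1.422398) = -0.342990
  p = 46/141 = 0.326241; ln(p) = -1.120119; p*ln(p) = 0.326241 * (-1.120119) = -0.365429
  p = 28/141 = 0.198582; ln(p) = -1.616553; p*ln(p) = 0.198582 * (-1.616553) = -0.321018
  p = 5/141 = 0.035461; ln(p) = -3.339322; p*ln(p) = 0.035461 * (-3.339322) = -0.118416
  p = 28/141 = 0.198582; ln(p) = -1.616553; p*ln(p) = 0.198582 * (-1.616553) = -0.321018
sum(p*ln(p)) = (-0.342990) + (-0.365429) + (-0.321018) + (-0.118416) + (-0.321018) = -1.468871
H' = -(-1.468871) = 1.468871 ≈ 1.4689

1.4689
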